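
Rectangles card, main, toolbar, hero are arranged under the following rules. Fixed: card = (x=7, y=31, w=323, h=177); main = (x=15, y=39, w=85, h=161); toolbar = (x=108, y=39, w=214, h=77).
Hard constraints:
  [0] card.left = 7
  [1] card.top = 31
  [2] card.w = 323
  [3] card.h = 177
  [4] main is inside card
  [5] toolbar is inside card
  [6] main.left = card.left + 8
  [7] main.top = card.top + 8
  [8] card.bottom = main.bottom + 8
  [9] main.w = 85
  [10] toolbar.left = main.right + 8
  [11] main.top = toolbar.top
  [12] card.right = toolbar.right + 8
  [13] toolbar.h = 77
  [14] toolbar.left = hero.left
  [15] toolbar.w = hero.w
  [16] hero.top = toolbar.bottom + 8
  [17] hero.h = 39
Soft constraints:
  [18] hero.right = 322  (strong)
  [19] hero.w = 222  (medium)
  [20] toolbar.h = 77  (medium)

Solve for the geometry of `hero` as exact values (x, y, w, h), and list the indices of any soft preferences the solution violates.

hero = (x=108, y=124, w=214, h=39)
violated soft preferences: 19

1. hero.x = 108  [toolbar.left = hero.left]
2. hero.w = 214  [toolbar.w = hero.w]
3. hero.y = 124  [hero.top = toolbar.bottom + 8]
4. hero.h = 39  [hero.h = 39]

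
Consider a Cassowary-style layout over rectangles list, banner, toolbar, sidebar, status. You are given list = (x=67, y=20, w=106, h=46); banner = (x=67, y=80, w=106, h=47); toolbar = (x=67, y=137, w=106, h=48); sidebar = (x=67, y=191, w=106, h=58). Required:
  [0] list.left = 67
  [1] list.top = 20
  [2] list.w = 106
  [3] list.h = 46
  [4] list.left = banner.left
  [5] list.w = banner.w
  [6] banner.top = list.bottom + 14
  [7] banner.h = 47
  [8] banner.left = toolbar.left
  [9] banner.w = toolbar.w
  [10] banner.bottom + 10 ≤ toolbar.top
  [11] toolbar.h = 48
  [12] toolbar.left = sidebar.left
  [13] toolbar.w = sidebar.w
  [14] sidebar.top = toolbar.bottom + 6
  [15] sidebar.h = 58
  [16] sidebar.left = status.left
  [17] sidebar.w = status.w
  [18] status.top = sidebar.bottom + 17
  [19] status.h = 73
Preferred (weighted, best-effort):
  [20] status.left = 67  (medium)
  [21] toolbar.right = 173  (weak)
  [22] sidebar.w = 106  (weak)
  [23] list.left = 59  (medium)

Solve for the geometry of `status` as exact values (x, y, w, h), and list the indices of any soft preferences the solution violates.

status = (x=67, y=266, w=106, h=73)
violated soft preferences: 23

1. status.x = 67  [sidebar.left = status.left]
2. status.w = 106  [sidebar.w = status.w]
3. status.y = 266  [status.top = sidebar.bottom + 17]
4. status.h = 73  [status.h = 73]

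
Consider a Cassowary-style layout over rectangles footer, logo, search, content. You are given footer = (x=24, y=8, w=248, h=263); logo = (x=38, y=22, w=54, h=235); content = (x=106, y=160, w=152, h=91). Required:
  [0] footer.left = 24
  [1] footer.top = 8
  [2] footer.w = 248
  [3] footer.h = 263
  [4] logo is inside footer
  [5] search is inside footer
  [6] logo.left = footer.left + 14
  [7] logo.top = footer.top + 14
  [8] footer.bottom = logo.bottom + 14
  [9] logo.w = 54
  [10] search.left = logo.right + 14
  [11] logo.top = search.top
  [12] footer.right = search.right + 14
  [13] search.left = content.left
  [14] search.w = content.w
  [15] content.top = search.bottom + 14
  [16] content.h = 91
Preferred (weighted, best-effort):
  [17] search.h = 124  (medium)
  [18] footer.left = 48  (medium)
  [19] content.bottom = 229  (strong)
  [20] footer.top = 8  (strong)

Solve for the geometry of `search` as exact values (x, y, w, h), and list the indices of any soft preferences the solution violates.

search = (x=106, y=22, w=152, h=124)
violated soft preferences: 18, 19

1. search.x = 106  [search.left = logo.right + 14]
2. search.y = 22  [logo.top = search.top]
3. search.w = 152  [footer.right = search.right + 14]
4. search.h = 124  [content.top = search.bottom + 14]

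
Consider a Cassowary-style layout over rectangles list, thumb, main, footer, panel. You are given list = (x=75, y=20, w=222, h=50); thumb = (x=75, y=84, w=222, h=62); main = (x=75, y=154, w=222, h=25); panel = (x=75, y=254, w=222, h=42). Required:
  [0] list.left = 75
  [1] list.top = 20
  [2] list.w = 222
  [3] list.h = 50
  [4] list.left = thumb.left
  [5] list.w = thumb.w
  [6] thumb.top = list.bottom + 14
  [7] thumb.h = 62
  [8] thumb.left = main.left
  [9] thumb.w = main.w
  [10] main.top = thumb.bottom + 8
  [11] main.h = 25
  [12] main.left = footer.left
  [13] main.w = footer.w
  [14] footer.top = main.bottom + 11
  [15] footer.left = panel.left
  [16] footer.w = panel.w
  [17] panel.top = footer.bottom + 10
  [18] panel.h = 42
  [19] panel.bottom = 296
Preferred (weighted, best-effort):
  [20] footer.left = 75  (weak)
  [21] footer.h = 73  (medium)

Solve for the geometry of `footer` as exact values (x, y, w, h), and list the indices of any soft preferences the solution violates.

footer = (x=75, y=190, w=222, h=54)
violated soft preferences: 21

1. footer.x = 75  [main.left = footer.left]
2. footer.w = 222  [main.w = footer.w]
3. footer.y = 190  [footer.top = main.bottom + 11]
4. footer.h = 54  [panel.top = footer.bottom + 10]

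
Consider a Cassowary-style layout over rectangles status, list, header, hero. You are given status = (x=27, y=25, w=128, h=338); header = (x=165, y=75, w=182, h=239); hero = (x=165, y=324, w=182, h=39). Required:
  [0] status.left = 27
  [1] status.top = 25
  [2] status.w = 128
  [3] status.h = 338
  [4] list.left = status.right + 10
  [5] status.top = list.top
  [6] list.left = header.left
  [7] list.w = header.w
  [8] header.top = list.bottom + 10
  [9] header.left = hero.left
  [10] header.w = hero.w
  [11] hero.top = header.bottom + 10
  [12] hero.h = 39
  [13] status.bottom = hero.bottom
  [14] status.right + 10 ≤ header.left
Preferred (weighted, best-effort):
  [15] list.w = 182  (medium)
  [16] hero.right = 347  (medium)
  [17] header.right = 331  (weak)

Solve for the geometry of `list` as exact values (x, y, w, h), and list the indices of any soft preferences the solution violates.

1. list.x = 165  [list.left = status.right + 10]
2. list.y = 25  [status.top = list.top]
3. list.w = 182  [list.w = header.w]
4. list.h = 40  [header.top = list.bottom + 10]

list = (x=165, y=25, w=182, h=40)
violated soft preferences: 17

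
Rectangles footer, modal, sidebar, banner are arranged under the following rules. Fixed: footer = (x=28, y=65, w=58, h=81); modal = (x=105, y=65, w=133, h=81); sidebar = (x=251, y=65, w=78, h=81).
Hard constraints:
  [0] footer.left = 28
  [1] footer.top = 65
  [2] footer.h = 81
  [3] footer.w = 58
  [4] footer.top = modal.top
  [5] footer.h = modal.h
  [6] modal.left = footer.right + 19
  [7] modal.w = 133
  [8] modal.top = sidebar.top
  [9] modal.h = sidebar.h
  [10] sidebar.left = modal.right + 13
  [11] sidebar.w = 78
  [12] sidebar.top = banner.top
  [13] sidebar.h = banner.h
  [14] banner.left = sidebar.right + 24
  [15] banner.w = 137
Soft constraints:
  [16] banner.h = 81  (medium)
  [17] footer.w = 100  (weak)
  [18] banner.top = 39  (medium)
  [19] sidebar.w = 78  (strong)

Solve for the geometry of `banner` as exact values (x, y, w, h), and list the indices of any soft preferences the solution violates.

banner = (x=353, y=65, w=137, h=81)
violated soft preferences: 17, 18

1. banner.y = 65  [sidebar.top = banner.top]
2. banner.h = 81  [sidebar.h = banner.h]
3. banner.x = 353  [banner.left = sidebar.right + 24]
4. banner.w = 137  [banner.w = 137]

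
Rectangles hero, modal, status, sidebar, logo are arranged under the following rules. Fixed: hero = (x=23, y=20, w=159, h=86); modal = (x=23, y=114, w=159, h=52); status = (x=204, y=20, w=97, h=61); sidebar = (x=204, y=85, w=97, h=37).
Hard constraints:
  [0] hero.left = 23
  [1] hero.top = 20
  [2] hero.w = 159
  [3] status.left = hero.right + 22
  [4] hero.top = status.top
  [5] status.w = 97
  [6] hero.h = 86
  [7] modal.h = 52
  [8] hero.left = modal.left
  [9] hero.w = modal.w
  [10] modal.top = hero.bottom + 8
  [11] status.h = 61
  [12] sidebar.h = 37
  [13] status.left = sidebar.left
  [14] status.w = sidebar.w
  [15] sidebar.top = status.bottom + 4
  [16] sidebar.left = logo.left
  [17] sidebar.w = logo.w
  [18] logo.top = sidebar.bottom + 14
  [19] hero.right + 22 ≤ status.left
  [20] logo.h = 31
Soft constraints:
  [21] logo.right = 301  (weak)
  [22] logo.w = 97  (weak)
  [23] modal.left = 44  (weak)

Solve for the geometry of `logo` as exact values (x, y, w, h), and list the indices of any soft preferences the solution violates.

logo = (x=204, y=136, w=97, h=31)
violated soft preferences: 23

1. logo.x = 204  [sidebar.left = logo.left]
2. logo.w = 97  [sidebar.w = logo.w]
3. logo.y = 136  [logo.top = sidebar.bottom + 14]
4. logo.h = 31  [logo.h = 31]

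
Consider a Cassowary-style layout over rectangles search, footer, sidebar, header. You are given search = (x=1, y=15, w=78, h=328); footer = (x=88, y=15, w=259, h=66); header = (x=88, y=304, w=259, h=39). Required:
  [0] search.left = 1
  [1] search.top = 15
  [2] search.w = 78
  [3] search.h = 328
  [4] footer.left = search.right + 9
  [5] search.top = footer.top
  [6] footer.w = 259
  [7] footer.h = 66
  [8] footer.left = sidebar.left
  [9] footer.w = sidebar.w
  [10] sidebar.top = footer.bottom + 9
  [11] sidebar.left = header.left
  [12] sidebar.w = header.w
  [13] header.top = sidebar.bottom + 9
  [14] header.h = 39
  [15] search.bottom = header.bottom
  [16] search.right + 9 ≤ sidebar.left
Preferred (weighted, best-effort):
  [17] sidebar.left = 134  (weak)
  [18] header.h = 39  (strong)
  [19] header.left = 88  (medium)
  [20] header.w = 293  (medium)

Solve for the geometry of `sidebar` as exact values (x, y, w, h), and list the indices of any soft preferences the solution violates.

1. sidebar.x = 88  [footer.left = sidebar.left]
2. sidebar.w = 259  [footer.w = sidebar.w]
3. sidebar.y = 90  [sidebar.top = footer.bottom + 9]
4. sidebar.h = 205  [header.top = sidebar.bottom + 9]

sidebar = (x=88, y=90, w=259, h=205)
violated soft preferences: 17, 20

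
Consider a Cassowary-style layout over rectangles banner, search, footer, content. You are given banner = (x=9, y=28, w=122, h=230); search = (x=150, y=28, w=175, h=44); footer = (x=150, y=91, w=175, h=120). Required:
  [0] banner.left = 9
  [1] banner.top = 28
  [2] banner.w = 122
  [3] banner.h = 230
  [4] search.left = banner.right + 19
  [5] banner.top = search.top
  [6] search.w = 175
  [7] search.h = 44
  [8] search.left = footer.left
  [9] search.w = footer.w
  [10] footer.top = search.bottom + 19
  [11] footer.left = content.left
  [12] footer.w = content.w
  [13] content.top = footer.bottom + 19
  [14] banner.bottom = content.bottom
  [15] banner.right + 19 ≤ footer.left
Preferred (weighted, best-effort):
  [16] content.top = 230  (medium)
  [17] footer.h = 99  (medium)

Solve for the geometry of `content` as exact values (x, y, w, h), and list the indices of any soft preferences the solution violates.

content = (x=150, y=230, w=175, h=28)
violated soft preferences: 17

1. content.x = 150  [footer.left = content.left]
2. content.w = 175  [footer.w = content.w]
3. content.y = 230  [content.top = footer.bottom + 19]
4. content.h = 28  [banner.bottom = content.bottom]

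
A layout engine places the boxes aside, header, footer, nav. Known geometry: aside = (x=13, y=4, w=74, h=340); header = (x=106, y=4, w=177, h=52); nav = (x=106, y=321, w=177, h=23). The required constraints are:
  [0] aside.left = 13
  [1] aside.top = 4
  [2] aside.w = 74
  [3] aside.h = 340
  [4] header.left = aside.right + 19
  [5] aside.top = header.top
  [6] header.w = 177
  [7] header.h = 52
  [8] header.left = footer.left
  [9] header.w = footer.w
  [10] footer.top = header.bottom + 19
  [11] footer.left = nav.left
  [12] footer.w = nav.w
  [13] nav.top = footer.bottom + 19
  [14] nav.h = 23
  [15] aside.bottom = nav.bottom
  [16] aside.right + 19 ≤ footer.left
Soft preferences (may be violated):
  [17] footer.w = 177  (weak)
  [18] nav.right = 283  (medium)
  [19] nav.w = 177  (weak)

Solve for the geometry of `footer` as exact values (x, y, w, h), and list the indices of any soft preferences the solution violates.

footer = (x=106, y=75, w=177, h=227)
violated soft preferences: none

1. footer.x = 106  [header.left = footer.left]
2. footer.w = 177  [header.w = footer.w]
3. footer.y = 75  [footer.top = header.bottom + 19]
4. footer.h = 227  [nav.top = footer.bottom + 19]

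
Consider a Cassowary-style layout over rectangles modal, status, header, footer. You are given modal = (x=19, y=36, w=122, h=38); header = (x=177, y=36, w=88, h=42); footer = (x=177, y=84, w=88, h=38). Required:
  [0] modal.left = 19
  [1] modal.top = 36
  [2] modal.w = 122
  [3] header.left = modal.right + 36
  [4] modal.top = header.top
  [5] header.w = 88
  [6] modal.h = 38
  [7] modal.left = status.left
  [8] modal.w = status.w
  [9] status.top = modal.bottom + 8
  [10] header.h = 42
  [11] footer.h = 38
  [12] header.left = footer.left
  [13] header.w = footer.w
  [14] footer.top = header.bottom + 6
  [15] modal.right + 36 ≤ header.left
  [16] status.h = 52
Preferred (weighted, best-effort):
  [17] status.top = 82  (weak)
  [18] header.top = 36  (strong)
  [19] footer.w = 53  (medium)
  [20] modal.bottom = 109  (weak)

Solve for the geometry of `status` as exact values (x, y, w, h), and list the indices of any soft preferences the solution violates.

1. status.x = 19  [modal.left = status.left]
2. status.w = 122  [modal.w = status.w]
3. status.y = 82  [status.top = modal.bottom + 8]
4. status.h = 52  [status.h = 52]

status = (x=19, y=82, w=122, h=52)
violated soft preferences: 19, 20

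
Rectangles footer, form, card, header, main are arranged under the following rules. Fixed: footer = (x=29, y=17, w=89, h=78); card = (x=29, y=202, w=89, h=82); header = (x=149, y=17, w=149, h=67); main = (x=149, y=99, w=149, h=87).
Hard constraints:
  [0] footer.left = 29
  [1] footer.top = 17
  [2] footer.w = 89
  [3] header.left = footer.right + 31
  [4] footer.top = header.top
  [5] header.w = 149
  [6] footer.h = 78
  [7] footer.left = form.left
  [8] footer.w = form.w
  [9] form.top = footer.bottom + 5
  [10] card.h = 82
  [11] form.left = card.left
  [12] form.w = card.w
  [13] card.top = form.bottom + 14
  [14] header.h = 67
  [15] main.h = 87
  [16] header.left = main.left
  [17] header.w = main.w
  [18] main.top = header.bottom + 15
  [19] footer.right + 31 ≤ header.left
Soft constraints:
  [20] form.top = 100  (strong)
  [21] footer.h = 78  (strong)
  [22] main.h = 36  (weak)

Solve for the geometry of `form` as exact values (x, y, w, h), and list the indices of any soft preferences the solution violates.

1. form.x = 29  [footer.left = form.left]
2. form.w = 89  [footer.w = form.w]
3. form.y = 100  [form.top = footer.bottom + 5]
4. form.h = 88  [card.top = form.bottom + 14]

form = (x=29, y=100, w=89, h=88)
violated soft preferences: 22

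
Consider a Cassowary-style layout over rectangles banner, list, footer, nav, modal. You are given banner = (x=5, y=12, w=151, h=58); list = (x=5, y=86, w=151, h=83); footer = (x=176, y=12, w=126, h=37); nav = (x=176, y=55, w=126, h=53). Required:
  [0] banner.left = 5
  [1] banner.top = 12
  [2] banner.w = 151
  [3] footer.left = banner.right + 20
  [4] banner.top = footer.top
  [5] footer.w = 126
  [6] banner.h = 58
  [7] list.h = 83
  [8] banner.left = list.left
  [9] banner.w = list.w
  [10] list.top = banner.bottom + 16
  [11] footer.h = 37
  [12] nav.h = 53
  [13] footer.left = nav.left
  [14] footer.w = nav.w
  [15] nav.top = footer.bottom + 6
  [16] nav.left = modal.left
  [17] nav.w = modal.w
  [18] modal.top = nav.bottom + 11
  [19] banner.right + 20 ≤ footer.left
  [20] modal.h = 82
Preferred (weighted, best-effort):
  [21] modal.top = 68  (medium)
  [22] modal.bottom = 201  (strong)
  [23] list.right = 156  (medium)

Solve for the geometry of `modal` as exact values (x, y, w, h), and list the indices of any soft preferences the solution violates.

1. modal.x = 176  [nav.left = modal.left]
2. modal.w = 126  [nav.w = modal.w]
3. modal.y = 119  [modal.top = nav.bottom + 11]
4. modal.h = 82  [modal.h = 82]

modal = (x=176, y=119, w=126, h=82)
violated soft preferences: 21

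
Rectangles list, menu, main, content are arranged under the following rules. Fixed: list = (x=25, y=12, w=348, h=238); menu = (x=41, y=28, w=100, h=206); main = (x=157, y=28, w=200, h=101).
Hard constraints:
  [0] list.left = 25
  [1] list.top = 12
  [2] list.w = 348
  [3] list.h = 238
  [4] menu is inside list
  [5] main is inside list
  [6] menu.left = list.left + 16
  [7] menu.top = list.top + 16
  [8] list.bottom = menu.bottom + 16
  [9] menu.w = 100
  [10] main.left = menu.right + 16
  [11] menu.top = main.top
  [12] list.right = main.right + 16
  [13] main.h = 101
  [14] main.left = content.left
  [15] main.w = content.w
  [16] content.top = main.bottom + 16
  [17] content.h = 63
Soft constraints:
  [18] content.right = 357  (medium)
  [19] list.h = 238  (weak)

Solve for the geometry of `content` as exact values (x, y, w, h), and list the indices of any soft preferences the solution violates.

1. content.x = 157  [main.left = content.left]
2. content.w = 200  [main.w = content.w]
3. content.y = 145  [content.top = main.bottom + 16]
4. content.h = 63  [content.h = 63]

content = (x=157, y=145, w=200, h=63)
violated soft preferences: none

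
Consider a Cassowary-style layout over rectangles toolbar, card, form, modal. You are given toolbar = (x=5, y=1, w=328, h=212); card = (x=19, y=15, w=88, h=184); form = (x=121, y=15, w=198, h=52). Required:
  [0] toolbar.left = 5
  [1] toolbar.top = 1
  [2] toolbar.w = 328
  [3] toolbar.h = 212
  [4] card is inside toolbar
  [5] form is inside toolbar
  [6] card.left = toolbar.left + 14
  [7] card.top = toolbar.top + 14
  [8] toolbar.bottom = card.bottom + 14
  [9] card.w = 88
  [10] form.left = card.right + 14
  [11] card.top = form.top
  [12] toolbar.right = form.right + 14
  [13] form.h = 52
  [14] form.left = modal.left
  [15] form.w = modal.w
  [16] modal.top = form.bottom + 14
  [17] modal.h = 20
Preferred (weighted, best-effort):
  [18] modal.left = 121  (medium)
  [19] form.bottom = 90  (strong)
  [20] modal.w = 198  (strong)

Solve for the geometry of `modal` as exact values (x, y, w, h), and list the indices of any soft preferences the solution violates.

modal = (x=121, y=81, w=198, h=20)
violated soft preferences: 19

1. modal.x = 121  [form.left = modal.left]
2. modal.w = 198  [form.w = modal.w]
3. modal.y = 81  [modal.top = form.bottom + 14]
4. modal.h = 20  [modal.h = 20]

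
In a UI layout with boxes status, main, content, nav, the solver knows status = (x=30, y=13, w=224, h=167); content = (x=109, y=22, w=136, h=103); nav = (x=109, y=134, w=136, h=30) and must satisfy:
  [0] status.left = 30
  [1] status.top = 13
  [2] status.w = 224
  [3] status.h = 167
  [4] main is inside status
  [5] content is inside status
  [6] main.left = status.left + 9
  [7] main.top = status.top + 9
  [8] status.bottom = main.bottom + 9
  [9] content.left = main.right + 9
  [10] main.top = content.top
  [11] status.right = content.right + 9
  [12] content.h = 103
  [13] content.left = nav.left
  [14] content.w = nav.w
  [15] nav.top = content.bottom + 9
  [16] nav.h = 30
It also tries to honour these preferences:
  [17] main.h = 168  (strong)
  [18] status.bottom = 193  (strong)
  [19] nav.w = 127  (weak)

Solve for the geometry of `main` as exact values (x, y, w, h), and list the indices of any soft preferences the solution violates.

1. main.x = 39  [main.left = status.left + 9]
2. main.y = 22  [main.top = status.top + 9]
3. main.h = 149  [status.bottom = main.bottom + 9]
4. main.w = 61  [content.left = main.right + 9]

main = (x=39, y=22, w=61, h=149)
violated soft preferences: 17, 18, 19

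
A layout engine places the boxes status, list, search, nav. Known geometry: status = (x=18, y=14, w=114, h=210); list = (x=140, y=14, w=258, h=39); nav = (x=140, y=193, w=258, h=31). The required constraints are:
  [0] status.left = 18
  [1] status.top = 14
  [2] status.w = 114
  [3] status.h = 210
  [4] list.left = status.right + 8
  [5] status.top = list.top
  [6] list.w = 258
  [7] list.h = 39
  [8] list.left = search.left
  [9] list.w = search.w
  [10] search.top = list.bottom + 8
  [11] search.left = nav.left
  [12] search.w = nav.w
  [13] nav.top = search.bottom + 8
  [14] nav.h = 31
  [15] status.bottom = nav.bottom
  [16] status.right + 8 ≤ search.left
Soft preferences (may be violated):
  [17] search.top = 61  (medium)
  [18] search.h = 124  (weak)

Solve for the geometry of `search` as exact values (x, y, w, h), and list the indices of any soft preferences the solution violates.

1. search.x = 140  [list.left = search.left]
2. search.w = 258  [list.w = search.w]
3. search.y = 61  [search.top = list.bottom + 8]
4. search.h = 124  [nav.top = search.bottom + 8]

search = (x=140, y=61, w=258, h=124)
violated soft preferences: none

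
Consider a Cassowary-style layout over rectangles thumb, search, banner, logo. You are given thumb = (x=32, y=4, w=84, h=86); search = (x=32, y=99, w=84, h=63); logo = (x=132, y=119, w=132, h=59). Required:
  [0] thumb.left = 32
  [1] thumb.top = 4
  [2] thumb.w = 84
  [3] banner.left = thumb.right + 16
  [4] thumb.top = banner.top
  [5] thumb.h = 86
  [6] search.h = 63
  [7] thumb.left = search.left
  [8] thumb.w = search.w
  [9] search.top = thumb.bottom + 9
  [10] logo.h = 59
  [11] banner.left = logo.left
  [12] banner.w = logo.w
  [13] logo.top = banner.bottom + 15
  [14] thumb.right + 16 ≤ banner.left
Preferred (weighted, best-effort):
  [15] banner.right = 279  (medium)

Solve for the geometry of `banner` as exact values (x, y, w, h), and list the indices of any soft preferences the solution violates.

banner = (x=132, y=4, w=132, h=100)
violated soft preferences: 15

1. banner.x = 132  [banner.left = thumb.right + 16]
2. banner.y = 4  [thumb.top = banner.top]
3. banner.w = 132  [banner.w = logo.w]
4. banner.h = 100  [logo.top = banner.bottom + 15]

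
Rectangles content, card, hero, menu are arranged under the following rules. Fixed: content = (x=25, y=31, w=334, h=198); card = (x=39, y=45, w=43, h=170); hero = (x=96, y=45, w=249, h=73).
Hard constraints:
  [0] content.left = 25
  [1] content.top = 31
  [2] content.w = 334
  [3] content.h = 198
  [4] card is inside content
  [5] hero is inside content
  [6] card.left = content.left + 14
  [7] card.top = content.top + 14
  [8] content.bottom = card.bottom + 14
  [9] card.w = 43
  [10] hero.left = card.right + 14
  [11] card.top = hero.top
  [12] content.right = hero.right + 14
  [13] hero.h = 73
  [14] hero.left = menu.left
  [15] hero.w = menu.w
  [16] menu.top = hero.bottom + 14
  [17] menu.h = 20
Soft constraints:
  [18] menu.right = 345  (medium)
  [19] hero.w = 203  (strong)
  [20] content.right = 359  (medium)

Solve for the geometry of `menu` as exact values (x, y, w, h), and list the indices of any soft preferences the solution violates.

menu = (x=96, y=132, w=249, h=20)
violated soft preferences: 19

1. menu.x = 96  [hero.left = menu.left]
2. menu.w = 249  [hero.w = menu.w]
3. menu.y = 132  [menu.top = hero.bottom + 14]
4. menu.h = 20  [menu.h = 20]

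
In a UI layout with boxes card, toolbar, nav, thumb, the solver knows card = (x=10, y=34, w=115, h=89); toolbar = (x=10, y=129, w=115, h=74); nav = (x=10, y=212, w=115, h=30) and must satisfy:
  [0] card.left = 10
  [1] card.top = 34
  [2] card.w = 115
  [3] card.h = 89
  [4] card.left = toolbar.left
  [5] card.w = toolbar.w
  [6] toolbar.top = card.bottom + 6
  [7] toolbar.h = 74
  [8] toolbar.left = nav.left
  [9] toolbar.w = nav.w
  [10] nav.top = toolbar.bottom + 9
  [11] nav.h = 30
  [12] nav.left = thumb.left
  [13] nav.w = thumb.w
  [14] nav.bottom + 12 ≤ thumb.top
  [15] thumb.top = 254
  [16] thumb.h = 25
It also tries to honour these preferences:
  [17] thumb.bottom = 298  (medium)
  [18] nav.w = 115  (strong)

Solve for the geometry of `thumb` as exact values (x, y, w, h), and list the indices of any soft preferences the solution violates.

1. thumb.x = 10  [nav.left = thumb.left]
2. thumb.w = 115  [nav.w = thumb.w]
3. thumb.y = 254  [thumb.top = 254]
4. thumb.h = 25  [thumb.h = 25]

thumb = (x=10, y=254, w=115, h=25)
violated soft preferences: 17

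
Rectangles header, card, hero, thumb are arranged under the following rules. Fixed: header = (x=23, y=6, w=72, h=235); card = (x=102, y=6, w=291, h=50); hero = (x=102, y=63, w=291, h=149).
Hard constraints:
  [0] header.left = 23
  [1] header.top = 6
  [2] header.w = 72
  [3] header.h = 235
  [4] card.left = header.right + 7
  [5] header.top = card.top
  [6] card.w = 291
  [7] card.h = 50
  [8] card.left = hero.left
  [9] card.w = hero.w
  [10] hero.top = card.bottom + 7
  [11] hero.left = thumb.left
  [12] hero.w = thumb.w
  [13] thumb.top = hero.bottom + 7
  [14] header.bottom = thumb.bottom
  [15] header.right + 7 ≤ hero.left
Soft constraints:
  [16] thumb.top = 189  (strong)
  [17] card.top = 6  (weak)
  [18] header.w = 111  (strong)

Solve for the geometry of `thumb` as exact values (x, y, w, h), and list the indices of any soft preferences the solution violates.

thumb = (x=102, y=219, w=291, h=22)
violated soft preferences: 16, 18

1. thumb.x = 102  [hero.left = thumb.left]
2. thumb.w = 291  [hero.w = thumb.w]
3. thumb.y = 219  [thumb.top = hero.bottom + 7]
4. thumb.h = 22  [header.bottom = thumb.bottom]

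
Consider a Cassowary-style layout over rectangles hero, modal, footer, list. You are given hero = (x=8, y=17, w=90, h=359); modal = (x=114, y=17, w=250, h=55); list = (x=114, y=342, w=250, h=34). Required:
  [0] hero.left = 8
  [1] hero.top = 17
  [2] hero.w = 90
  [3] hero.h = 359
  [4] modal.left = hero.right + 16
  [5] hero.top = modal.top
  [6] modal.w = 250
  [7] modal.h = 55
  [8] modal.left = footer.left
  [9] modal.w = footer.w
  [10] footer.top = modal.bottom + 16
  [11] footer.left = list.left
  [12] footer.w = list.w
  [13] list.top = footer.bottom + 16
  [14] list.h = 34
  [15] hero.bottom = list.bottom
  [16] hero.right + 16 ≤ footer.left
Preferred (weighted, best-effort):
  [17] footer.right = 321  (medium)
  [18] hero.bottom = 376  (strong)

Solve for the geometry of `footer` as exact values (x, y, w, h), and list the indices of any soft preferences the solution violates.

1. footer.x = 114  [modal.left = footer.left]
2. footer.w = 250  [modal.w = footer.w]
3. footer.y = 88  [footer.top = modal.bottom + 16]
4. footer.h = 238  [list.top = footer.bottom + 16]

footer = (x=114, y=88, w=250, h=238)
violated soft preferences: 17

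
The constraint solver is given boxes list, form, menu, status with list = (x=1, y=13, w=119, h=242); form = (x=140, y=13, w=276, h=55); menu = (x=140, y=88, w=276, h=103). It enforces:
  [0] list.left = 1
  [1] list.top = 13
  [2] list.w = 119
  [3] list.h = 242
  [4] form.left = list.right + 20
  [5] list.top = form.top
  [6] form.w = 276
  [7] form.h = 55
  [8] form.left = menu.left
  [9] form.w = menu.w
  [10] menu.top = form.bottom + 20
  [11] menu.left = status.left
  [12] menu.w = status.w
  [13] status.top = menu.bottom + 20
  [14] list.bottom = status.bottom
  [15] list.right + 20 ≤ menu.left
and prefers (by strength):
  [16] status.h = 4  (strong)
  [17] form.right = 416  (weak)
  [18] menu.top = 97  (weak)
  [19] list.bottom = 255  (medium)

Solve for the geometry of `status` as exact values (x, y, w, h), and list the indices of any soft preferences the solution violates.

1. status.x = 140  [menu.left = status.left]
2. status.w = 276  [menu.w = status.w]
3. status.y = 211  [status.top = menu.bottom + 20]
4. status.h = 44  [list.bottom = status.bottom]

status = (x=140, y=211, w=276, h=44)
violated soft preferences: 16, 18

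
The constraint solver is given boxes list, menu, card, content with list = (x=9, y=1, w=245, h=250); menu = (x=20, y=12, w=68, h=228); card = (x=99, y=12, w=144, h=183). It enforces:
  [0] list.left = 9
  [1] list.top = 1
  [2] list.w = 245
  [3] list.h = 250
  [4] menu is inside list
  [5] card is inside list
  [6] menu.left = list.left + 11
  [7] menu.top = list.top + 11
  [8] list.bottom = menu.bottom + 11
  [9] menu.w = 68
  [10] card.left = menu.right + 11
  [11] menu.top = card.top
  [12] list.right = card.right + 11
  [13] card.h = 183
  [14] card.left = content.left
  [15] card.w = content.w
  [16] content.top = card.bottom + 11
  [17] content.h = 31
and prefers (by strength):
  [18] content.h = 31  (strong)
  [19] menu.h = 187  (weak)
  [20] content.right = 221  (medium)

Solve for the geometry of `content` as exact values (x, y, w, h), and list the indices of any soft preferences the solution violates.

content = (x=99, y=206, w=144, h=31)
violated soft preferences: 19, 20

1. content.x = 99  [card.left = content.left]
2. content.w = 144  [card.w = content.w]
3. content.y = 206  [content.top = card.bottom + 11]
4. content.h = 31  [content.h = 31]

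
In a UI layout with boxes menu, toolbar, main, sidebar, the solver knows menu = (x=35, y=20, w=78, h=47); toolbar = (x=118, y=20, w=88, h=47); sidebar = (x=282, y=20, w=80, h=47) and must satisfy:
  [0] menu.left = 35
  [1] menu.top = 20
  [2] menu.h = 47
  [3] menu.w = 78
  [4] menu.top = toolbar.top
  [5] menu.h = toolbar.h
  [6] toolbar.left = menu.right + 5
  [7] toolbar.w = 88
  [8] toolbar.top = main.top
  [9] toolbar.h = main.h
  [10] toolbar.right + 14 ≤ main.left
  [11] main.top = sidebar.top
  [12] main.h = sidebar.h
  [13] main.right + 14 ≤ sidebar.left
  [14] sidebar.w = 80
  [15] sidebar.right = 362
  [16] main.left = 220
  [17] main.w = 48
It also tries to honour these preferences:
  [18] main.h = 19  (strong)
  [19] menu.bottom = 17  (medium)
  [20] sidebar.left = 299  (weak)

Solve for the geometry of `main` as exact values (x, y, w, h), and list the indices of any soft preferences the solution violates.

main = (x=220, y=20, w=48, h=47)
violated soft preferences: 18, 19, 20

1. main.y = 20  [toolbar.top = main.top]
2. main.h = 47  [toolbar.h = main.h]
3. main.x = 220  [main.left = 220]
4. main.w = 48  [main.w = 48]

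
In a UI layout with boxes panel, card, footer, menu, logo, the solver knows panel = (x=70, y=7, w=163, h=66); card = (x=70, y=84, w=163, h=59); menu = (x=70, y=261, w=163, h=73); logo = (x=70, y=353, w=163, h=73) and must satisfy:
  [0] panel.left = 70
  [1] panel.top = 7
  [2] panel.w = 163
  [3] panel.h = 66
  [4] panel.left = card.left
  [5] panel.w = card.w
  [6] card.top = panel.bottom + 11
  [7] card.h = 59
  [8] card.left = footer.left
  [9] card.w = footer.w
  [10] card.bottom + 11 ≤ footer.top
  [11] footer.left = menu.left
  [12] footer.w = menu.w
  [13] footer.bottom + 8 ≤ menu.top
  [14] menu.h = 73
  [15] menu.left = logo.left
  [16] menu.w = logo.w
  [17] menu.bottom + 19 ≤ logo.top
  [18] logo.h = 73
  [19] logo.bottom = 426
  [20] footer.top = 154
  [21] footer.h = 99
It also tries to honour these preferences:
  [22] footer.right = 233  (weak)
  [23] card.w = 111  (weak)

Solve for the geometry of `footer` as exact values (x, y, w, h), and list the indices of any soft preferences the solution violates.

1. footer.x = 70  [card.left = footer.left]
2. footer.w = 163  [card.w = footer.w]
3. footer.y = 154  [footer.top = 154]
4. footer.h = 99  [footer.h = 99]

footer = (x=70, y=154, w=163, h=99)
violated soft preferences: 23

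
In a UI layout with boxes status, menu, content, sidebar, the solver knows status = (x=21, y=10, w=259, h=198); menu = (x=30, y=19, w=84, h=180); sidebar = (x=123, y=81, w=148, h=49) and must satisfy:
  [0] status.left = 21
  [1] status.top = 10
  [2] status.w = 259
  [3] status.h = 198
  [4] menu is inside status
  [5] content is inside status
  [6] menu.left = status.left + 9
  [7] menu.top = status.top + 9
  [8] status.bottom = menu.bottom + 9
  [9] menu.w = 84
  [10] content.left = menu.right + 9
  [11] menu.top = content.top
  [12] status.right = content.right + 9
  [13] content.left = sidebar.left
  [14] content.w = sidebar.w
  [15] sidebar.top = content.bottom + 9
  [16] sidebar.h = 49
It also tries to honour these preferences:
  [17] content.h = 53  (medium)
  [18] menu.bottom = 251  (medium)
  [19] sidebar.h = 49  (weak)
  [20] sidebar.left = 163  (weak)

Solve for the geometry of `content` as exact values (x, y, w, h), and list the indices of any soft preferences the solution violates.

content = (x=123, y=19, w=148, h=53)
violated soft preferences: 18, 20

1. content.x = 123  [content.left = menu.right + 9]
2. content.y = 19  [menu.top = content.top]
3. content.w = 148  [status.right = content.right + 9]
4. content.h = 53  [sidebar.top = content.bottom + 9]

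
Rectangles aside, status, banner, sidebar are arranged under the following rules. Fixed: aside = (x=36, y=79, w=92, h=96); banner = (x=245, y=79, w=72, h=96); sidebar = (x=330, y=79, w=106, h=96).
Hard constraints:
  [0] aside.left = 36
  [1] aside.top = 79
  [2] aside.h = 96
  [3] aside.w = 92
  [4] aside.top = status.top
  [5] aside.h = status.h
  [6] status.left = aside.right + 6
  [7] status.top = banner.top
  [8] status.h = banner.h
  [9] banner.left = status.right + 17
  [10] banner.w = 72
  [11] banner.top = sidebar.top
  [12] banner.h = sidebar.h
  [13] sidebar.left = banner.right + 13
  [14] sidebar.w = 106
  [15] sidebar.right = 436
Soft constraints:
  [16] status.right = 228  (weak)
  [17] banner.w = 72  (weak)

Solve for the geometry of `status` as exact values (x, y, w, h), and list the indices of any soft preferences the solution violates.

status = (x=134, y=79, w=94, h=96)
violated soft preferences: none

1. status.y = 79  [aside.top = status.top]
2. status.h = 96  [aside.h = status.h]
3. status.x = 134  [status.left = aside.right + 6]
4. status.w = 94  [banner.left = status.right + 17]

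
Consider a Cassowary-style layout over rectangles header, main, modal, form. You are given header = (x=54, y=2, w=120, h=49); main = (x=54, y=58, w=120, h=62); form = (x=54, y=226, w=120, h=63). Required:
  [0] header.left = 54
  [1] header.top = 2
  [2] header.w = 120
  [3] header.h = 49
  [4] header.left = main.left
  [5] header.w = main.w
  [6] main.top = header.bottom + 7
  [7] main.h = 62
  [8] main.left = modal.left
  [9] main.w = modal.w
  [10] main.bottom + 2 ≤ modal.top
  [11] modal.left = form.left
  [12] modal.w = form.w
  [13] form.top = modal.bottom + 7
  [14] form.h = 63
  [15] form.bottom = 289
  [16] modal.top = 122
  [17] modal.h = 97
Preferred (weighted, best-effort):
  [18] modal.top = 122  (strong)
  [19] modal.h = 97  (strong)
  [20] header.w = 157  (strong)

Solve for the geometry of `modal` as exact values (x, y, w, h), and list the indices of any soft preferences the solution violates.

1. modal.x = 54  [main.left = modal.left]
2. modal.w = 120  [main.w = modal.w]
3. modal.y = 122  [modal.top = 122]
4. modal.h = 97  [modal.h = 97]

modal = (x=54, y=122, w=120, h=97)
violated soft preferences: 20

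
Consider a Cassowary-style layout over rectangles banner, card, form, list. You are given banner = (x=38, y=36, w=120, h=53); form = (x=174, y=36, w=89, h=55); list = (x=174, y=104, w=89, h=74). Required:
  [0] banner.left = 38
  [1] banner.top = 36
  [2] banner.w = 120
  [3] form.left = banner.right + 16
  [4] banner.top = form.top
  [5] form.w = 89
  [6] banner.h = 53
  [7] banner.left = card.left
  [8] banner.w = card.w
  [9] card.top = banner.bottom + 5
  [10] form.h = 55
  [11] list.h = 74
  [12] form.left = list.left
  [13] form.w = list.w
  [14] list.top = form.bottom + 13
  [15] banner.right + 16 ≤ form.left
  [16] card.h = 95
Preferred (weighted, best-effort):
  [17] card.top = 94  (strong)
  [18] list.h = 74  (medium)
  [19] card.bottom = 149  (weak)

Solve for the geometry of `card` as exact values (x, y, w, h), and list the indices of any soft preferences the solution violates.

card = (x=38, y=94, w=120, h=95)
violated soft preferences: 19

1. card.x = 38  [banner.left = card.left]
2. card.w = 120  [banner.w = card.w]
3. card.y = 94  [card.top = banner.bottom + 5]
4. card.h = 95  [card.h = 95]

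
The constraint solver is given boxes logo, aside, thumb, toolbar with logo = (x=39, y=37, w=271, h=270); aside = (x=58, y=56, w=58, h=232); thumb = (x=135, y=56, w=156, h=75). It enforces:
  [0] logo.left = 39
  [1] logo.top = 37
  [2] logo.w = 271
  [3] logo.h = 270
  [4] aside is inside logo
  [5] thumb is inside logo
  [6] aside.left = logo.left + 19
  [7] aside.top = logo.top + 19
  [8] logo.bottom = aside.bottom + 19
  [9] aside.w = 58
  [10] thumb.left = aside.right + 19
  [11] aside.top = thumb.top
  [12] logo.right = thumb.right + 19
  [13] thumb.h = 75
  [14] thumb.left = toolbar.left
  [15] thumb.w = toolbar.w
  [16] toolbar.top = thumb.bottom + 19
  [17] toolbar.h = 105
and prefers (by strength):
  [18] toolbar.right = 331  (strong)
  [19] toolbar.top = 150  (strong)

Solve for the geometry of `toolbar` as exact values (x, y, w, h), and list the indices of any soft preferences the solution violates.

toolbar = (x=135, y=150, w=156, h=105)
violated soft preferences: 18

1. toolbar.x = 135  [thumb.left = toolbar.left]
2. toolbar.w = 156  [thumb.w = toolbar.w]
3. toolbar.y = 150  [toolbar.top = thumb.bottom + 19]
4. toolbar.h = 105  [toolbar.h = 105]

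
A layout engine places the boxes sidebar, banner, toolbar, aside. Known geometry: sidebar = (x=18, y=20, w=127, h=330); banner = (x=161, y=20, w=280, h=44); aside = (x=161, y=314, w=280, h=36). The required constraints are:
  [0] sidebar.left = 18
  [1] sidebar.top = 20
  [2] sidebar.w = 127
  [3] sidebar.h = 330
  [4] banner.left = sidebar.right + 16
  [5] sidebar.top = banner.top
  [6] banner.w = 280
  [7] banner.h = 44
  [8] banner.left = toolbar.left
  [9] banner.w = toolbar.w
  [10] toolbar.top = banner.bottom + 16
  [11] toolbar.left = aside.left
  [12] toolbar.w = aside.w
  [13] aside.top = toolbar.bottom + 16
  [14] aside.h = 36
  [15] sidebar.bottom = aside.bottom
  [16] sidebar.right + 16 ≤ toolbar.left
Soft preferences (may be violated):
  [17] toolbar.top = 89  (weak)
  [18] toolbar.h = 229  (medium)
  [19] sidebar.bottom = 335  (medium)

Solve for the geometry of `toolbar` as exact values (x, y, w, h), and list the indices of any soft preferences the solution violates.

1. toolbar.x = 161  [banner.left = toolbar.left]
2. toolbar.w = 280  [banner.w = toolbar.w]
3. toolbar.y = 80  [toolbar.top = banner.bottom + 16]
4. toolbar.h = 218  [aside.top = toolbar.bottom + 16]

toolbar = (x=161, y=80, w=280, h=218)
violated soft preferences: 17, 18, 19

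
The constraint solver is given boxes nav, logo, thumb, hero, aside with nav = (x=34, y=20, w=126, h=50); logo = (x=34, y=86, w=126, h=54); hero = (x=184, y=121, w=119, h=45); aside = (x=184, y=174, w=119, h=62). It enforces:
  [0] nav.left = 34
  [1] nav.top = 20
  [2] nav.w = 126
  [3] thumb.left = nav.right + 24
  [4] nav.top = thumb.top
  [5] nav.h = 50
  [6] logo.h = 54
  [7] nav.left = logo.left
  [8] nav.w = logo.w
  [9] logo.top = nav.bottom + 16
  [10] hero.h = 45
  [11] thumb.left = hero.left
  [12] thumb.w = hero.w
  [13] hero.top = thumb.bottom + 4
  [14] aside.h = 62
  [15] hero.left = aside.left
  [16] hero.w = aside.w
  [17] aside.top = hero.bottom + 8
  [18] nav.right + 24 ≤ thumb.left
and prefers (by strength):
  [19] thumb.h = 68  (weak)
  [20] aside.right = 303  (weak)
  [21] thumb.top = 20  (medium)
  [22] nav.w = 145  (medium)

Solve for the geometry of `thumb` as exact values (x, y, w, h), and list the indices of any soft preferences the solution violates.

1. thumb.x = 184  [thumb.left = nav.right + 24]
2. thumb.y = 20  [nav.top = thumb.top]
3. thumb.w = 119  [thumb.w = hero.w]
4. thumb.h = 97  [hero.top = thumb.bottom + 4]

thumb = (x=184, y=20, w=119, h=97)
violated soft preferences: 19, 22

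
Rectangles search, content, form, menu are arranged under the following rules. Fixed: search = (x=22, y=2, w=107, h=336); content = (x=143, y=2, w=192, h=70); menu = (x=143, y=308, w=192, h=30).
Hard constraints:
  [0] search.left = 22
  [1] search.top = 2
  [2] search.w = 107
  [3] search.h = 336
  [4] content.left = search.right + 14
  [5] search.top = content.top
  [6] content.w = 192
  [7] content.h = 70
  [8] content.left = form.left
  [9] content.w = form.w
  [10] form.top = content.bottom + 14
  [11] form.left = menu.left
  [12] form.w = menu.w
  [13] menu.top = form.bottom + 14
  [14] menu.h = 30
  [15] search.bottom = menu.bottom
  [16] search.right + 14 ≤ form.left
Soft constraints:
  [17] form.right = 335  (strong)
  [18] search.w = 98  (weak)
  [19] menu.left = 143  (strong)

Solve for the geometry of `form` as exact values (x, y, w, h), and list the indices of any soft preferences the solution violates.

1. form.x = 143  [content.left = form.left]
2. form.w = 192  [content.w = form.w]
3. form.y = 86  [form.top = content.bottom + 14]
4. form.h = 208  [menu.top = form.bottom + 14]

form = (x=143, y=86, w=192, h=208)
violated soft preferences: 18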